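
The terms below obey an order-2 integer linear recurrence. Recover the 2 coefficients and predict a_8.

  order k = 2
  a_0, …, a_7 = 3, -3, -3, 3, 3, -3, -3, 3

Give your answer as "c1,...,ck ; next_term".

  a_2 = 0·-3 + -1·3 = -3
  a_3 = 0·-3 + -1·-3 = 3
  a_4 = 0·3 + -1·-3 = 3
  a_5 = 0·3 + -1·3 = -3
  a_6 = 0·-3 + -1·3 = -3
  a_7 = 0·-3 + -1·-3 = 3
  a_8 = 0·3 + -1·-3 = 3

0,-1 ; 3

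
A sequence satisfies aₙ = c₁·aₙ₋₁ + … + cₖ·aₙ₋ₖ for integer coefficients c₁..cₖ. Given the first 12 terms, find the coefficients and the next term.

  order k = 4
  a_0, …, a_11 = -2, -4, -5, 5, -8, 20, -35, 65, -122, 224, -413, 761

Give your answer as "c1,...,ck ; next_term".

  a_4 = -2·5 + 0·-5 + 0·-4 + -1·-2 = -8
  a_5 = -2·-8 + 0·5 + 0·-5 + -1·-4 = 20
  a_6 = -2·20 + 0·-8 + 0·5 + -1·-5 = -35
  a_7 = -2·-35 + 0·20 + 0·-8 + -1·5 = 65
  a_8 = -2·65 + 0·-35 + 0·20 + -1·-8 = -122
  a_9 = -2·-122 + 0·65 + 0·-35 + -1·20 = 224
  a_10 = -2·224 + 0·-122 + 0·65 + -1·-35 = -413
  a_11 = -2·-413 + 0·224 + 0·-122 + -1·65 = 761
  a_12 = -2·761 + 0·-413 + 0·224 + -1·-122 = -1400

-2,0,0,-1 ; -1400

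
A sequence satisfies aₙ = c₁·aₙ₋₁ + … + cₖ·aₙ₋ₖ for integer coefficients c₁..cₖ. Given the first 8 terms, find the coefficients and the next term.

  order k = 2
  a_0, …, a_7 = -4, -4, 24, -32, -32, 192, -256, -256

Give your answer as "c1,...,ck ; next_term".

  a_2 = -2·-4 + -4·-4 = 24
  a_3 = -2·24 + -4·-4 = -32
  a_4 = -2·-32 + -4·24 = -32
  a_5 = -2·-32 + -4·-32 = 192
  a_6 = -2·192 + -4·-32 = -256
  a_7 = -2·-256 + -4·192 = -256
  a_8 = -2·-256 + -4·-256 = 1536

-2,-4 ; 1536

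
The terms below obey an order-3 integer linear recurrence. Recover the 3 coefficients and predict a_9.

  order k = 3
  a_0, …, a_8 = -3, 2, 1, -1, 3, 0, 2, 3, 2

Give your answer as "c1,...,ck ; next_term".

0,1,1 ; 5

  a_3 = 0·1 + 1·2 + 1·-3 = -1
  a_4 = 0·-1 + 1·1 + 1·2 = 3
  a_5 = 0·3 + 1·-1 + 1·1 = 0
  a_6 = 0·0 + 1·3 + 1·-1 = 2
  a_7 = 0·2 + 1·0 + 1·3 = 3
  a_8 = 0·3 + 1·2 + 1·0 = 2
  a_9 = 0·2 + 1·3 + 1·2 = 5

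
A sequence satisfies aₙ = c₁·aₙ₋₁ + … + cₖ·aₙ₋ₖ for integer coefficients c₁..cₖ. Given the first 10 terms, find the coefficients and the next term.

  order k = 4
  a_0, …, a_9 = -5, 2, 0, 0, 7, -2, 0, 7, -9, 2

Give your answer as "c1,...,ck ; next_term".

  a_4 = 0·0 + 0·0 + 1·2 + -1·-5 = 7
  a_5 = 0·7 + 0·0 + 1·0 + -1·2 = -2
  a_6 = 0·-2 + 0·7 + 1·0 + -1·0 = 0
  a_7 = 0·0 + 0·-2 + 1·7 + -1·0 = 7
  a_8 = 0·7 + 0·0 + 1·-2 + -1·7 = -9
  a_9 = 0·-9 + 0·7 + 1·0 + -1·-2 = 2
  a_10 = 0·2 + 0·-9 + 1·7 + -1·0 = 7

0,0,1,-1 ; 7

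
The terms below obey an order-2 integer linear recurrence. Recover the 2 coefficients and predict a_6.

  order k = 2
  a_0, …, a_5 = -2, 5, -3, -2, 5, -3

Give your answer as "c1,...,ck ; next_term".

-1,-1 ; -2

  a_2 = -1·5 + -1·-2 = -3
  a_3 = -1·-3 + -1·5 = -2
  a_4 = -1·-2 + -1·-3 = 5
  a_5 = -1·5 + -1·-2 = -3
  a_6 = -1·-3 + -1·5 = -2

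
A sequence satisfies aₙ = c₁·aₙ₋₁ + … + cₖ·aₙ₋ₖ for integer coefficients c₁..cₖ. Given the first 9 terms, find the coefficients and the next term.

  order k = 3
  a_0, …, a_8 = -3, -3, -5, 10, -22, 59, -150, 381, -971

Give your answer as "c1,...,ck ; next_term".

-2,1,-1 ; 2473

  a_3 = -2·-5 + 1·-3 + -1·-3 = 10
  a_4 = -2·10 + 1·-5 + -1·-3 = -22
  a_5 = -2·-22 + 1·10 + -1·-5 = 59
  a_6 = -2·59 + 1·-22 + -1·10 = -150
  a_7 = -2·-150 + 1·59 + -1·-22 = 381
  a_8 = -2·381 + 1·-150 + -1·59 = -971
  a_9 = -2·-971 + 1·381 + -1·-150 = 2473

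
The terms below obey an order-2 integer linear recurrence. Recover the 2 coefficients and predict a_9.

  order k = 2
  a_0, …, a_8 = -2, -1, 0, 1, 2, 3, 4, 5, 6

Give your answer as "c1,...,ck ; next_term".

  a_2 = 2·-1 + -1·-2 = 0
  a_3 = 2·0 + -1·-1 = 1
  a_4 = 2·1 + -1·0 = 2
  a_5 = 2·2 + -1·1 = 3
  a_6 = 2·3 + -1·2 = 4
  a_7 = 2·4 + -1·3 = 5
  a_8 = 2·5 + -1·4 = 6
  a_9 = 2·6 + -1·5 = 7

2,-1 ; 7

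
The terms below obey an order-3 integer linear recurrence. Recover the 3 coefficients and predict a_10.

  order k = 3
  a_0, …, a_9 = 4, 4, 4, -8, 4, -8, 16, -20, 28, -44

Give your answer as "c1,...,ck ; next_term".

  a_3 = -1·4 + 0·4 + -1·4 = -8
  a_4 = -1·-8 + 0·4 + -1·4 = 4
  a_5 = -1·4 + 0·-8 + -1·4 = -8
  a_6 = -1·-8 + 0·4 + -1·-8 = 16
  a_7 = -1·16 + 0·-8 + -1·4 = -20
  a_8 = -1·-20 + 0·16 + -1·-8 = 28
  a_9 = -1·28 + 0·-20 + -1·16 = -44
  a_10 = -1·-44 + 0·28 + -1·-20 = 64

-1,0,-1 ; 64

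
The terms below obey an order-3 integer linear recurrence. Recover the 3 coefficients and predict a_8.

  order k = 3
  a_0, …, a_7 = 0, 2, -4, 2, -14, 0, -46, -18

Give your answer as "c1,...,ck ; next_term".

  a_3 = 1·-4 + 3·2 + -2·0 = 2
  a_4 = 1·2 + 3·-4 + -2·2 = -14
  a_5 = 1·-14 + 3·2 + -2·-4 = 0
  a_6 = 1·0 + 3·-14 + -2·2 = -46
  a_7 = 1·-46 + 3·0 + -2·-14 = -18
  a_8 = 1·-18 + 3·-46 + -2·0 = -156

1,3,-2 ; -156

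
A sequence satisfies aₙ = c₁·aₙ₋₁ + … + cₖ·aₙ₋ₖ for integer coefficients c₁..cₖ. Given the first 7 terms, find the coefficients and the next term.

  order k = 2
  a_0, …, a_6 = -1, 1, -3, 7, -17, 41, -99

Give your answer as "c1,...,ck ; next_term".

-2,1 ; 239

  a_2 = -2·1 + 1·-1 = -3
  a_3 = -2·-3 + 1·1 = 7
  a_4 = -2·7 + 1·-3 = -17
  a_5 = -2·-17 + 1·7 = 41
  a_6 = -2·41 + 1·-17 = -99
  a_7 = -2·-99 + 1·41 = 239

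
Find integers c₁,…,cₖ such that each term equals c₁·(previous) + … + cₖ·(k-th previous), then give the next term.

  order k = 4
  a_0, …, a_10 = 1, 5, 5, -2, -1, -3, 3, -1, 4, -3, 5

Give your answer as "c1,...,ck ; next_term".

  a_4 = 1·-2 + 1·5 + -1·5 + 1·1 = -1
  a_5 = 1·-1 + 1·-2 + -1·5 + 1·5 = -3
  a_6 = 1·-3 + 1·-1 + -1·-2 + 1·5 = 3
  a_7 = 1·3 + 1·-3 + -1·-1 + 1·-2 = -1
  a_8 = 1·-1 + 1·3 + -1·-3 + 1·-1 = 4
  a_9 = 1·4 + 1·-1 + -1·3 + 1·-3 = -3
  a_10 = 1·-3 + 1·4 + -1·-1 + 1·3 = 5
  a_11 = 1·5 + 1·-3 + -1·4 + 1·-1 = -3

1,1,-1,1 ; -3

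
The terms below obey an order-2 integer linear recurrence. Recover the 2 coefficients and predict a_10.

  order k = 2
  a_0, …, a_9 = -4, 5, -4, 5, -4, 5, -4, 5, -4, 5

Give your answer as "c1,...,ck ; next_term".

0,1 ; -4

  a_2 = 0·5 + 1·-4 = -4
  a_3 = 0·-4 + 1·5 = 5
  a_4 = 0·5 + 1·-4 = -4
  a_5 = 0·-4 + 1·5 = 5
  a_6 = 0·5 + 1·-4 = -4
  a_7 = 0·-4 + 1·5 = 5
  a_8 = 0·5 + 1·-4 = -4
  a_9 = 0·-4 + 1·5 = 5
  a_10 = 0·5 + 1·-4 = -4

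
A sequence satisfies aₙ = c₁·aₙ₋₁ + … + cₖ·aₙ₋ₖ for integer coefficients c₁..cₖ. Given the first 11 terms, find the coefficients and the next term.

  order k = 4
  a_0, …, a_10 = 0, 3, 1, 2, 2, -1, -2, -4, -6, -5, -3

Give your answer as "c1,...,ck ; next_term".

  a_4 = 1·2 + 0·1 + 0·3 + -1·0 = 2
  a_5 = 1·2 + 0·2 + 0·1 + -1·3 = -1
  a_6 = 1·-1 + 0·2 + 0·2 + -1·1 = -2
  a_7 = 1·-2 + 0·-1 + 0·2 + -1·2 = -4
  a_8 = 1·-4 + 0·-2 + 0·-1 + -1·2 = -6
  a_9 = 1·-6 + 0·-4 + 0·-2 + -1·-1 = -5
  a_10 = 1·-5 + 0·-6 + 0·-4 + -1·-2 = -3
  a_11 = 1·-3 + 0·-5 + 0·-6 + -1·-4 = 1

1,0,0,-1 ; 1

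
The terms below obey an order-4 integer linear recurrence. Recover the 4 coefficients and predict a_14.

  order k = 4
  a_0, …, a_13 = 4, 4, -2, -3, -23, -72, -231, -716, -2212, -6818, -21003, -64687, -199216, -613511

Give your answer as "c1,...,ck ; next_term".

3,1,-2,-1 ; -1889372

  a_4 = 3·-3 + 1·-2 + -2·4 + -1·4 = -23
  a_5 = 3·-23 + 1·-3 + -2·-2 + -1·4 = -72
  a_6 = 3·-72 + 1·-23 + -2·-3 + -1·-2 = -231
  a_7 = 3·-231 + 1·-72 + -2·-23 + -1·-3 = -716
  a_8 = 3·-716 + 1·-231 + -2·-72 + -1·-23 = -2212
  a_9 = 3·-2212 + 1·-716 + -2·-231 + -1·-72 = -6818
  a_10 = 3·-6818 + 1·-2212 + -2·-716 + -1·-231 = -21003
  a_11 = 3·-21003 + 1·-6818 + -2·-2212 + -1·-716 = -64687
  a_12 = 3·-64687 + 1·-21003 + -2·-6818 + -1·-2212 = -199216
  a_13 = 3·-199216 + 1·-64687 + -2·-21003 + -1·-6818 = -613511
  a_14 = 3·-613511 + 1·-199216 + -2·-64687 + -1·-21003 = -1889372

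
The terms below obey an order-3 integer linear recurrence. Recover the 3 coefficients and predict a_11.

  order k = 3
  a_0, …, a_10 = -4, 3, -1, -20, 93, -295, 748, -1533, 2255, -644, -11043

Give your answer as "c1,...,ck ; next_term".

  a_3 = -4·-1 + -4·3 + 3·-4 = -20
  a_4 = -4·-20 + -4·-1 + 3·3 = 93
  a_5 = -4·93 + -4·-20 + 3·-1 = -295
  a_6 = -4·-295 + -4·93 + 3·-20 = 748
  a_7 = -4·748 + -4·-295 + 3·93 = -1533
  a_8 = -4·-1533 + -4·748 + 3·-295 = 2255
  a_9 = -4·2255 + -4·-1533 + 3·748 = -644
  a_10 = -4·-644 + -4·2255 + 3·-1533 = -11043
  a_11 = -4·-11043 + -4·-644 + 3·2255 = 53513

-4,-4,3 ; 53513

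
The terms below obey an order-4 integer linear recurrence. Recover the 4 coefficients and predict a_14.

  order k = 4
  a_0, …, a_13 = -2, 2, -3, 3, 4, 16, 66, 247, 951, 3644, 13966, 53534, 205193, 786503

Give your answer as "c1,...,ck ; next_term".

3,3,1,-1 ; 3014656

  a_4 = 3·3 + 3·-3 + 1·2 + -1·-2 = 4
  a_5 = 3·4 + 3·3 + 1·-3 + -1·2 = 16
  a_6 = 3·16 + 3·4 + 1·3 + -1·-3 = 66
  a_7 = 3·66 + 3·16 + 1·4 + -1·3 = 247
  a_8 = 3·247 + 3·66 + 1·16 + -1·4 = 951
  a_9 = 3·951 + 3·247 + 1·66 + -1·16 = 3644
  a_10 = 3·3644 + 3·951 + 1·247 + -1·66 = 13966
  a_11 = 3·13966 + 3·3644 + 1·951 + -1·247 = 53534
  a_12 = 3·53534 + 3·13966 + 1·3644 + -1·951 = 205193
  a_13 = 3·205193 + 3·53534 + 1·13966 + -1·3644 = 786503
  a_14 = 3·786503 + 3·205193 + 1·53534 + -1·13966 = 3014656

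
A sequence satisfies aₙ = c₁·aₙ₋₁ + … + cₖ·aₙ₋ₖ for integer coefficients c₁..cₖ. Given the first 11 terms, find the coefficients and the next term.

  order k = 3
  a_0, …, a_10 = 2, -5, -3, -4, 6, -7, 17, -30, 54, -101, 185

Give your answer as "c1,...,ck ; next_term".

  a_3 = -1·-3 + 1·-5 + -1·2 = -4
  a_4 = -1·-4 + 1·-3 + -1·-5 = 6
  a_5 = -1·6 + 1·-4 + -1·-3 = -7
  a_6 = -1·-7 + 1·6 + -1·-4 = 17
  a_7 = -1·17 + 1·-7 + -1·6 = -30
  a_8 = -1·-30 + 1·17 + -1·-7 = 54
  a_9 = -1·54 + 1·-30 + -1·17 = -101
  a_10 = -1·-101 + 1·54 + -1·-30 = 185
  a_11 = -1·185 + 1·-101 + -1·54 = -340

-1,1,-1 ; -340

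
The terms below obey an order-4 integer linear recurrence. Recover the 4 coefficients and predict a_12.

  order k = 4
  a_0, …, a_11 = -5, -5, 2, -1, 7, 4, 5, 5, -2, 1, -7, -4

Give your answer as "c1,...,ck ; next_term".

0,1,0,-1 ; -5

  a_4 = 0·-1 + 1·2 + 0·-5 + -1·-5 = 7
  a_5 = 0·7 + 1·-1 + 0·2 + -1·-5 = 4
  a_6 = 0·4 + 1·7 + 0·-1 + -1·2 = 5
  a_7 = 0·5 + 1·4 + 0·7 + -1·-1 = 5
  a_8 = 0·5 + 1·5 + 0·4 + -1·7 = -2
  a_9 = 0·-2 + 1·5 + 0·5 + -1·4 = 1
  a_10 = 0·1 + 1·-2 + 0·5 + -1·5 = -7
  a_11 = 0·-7 + 1·1 + 0·-2 + -1·5 = -4
  a_12 = 0·-4 + 1·-7 + 0·1 + -1·-2 = -5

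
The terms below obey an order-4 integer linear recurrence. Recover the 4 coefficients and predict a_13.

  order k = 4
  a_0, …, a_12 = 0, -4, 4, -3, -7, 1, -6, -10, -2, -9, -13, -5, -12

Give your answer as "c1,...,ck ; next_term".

1,0,1,-1 ; -16

  a_4 = 1·-3 + 0·4 + 1·-4 + -1·0 = -7
  a_5 = 1·-7 + 0·-3 + 1·4 + -1·-4 = 1
  a_6 = 1·1 + 0·-7 + 1·-3 + -1·4 = -6
  a_7 = 1·-6 + 0·1 + 1·-7 + -1·-3 = -10
  a_8 = 1·-10 + 0·-6 + 1·1 + -1·-7 = -2
  a_9 = 1·-2 + 0·-10 + 1·-6 + -1·1 = -9
  a_10 = 1·-9 + 0·-2 + 1·-10 + -1·-6 = -13
  a_11 = 1·-13 + 0·-9 + 1·-2 + -1·-10 = -5
  a_12 = 1·-5 + 0·-13 + 1·-9 + -1·-2 = -12
  a_13 = 1·-12 + 0·-5 + 1·-13 + -1·-9 = -16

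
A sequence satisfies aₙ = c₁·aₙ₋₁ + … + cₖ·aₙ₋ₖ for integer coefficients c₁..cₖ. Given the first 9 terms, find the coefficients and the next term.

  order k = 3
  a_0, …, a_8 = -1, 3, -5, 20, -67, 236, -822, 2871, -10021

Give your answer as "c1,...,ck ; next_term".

  a_3 = -3·-5 + 2·3 + 1·-1 = 20
  a_4 = -3·20 + 2·-5 + 1·3 = -67
  a_5 = -3·-67 + 2·20 + 1·-5 = 236
  a_6 = -3·236 + 2·-67 + 1·20 = -822
  a_7 = -3·-822 + 2·236 + 1·-67 = 2871
  a_8 = -3·2871 + 2·-822 + 1·236 = -10021
  a_9 = -3·-10021 + 2·2871 + 1·-822 = 34983

-3,2,1 ; 34983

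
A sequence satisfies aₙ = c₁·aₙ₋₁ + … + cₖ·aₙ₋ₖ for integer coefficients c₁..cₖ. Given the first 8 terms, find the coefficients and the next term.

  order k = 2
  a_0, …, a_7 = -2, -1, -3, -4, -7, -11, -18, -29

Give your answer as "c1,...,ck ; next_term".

1,1 ; -47

  a_2 = 1·-1 + 1·-2 = -3
  a_3 = 1·-3 + 1·-1 = -4
  a_4 = 1·-4 + 1·-3 = -7
  a_5 = 1·-7 + 1·-4 = -11
  a_6 = 1·-11 + 1·-7 = -18
  a_7 = 1·-18 + 1·-11 = -29
  a_8 = 1·-29 + 1·-18 = -47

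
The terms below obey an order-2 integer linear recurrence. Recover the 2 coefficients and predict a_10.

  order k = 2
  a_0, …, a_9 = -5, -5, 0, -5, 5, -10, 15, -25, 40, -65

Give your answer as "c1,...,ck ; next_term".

  a_2 = -1·-5 + 1·-5 = 0
  a_3 = -1·0 + 1·-5 = -5
  a_4 = -1·-5 + 1·0 = 5
  a_5 = -1·5 + 1·-5 = -10
  a_6 = -1·-10 + 1·5 = 15
  a_7 = -1·15 + 1·-10 = -25
  a_8 = -1·-25 + 1·15 = 40
  a_9 = -1·40 + 1·-25 = -65
  a_10 = -1·-65 + 1·40 = 105

-1,1 ; 105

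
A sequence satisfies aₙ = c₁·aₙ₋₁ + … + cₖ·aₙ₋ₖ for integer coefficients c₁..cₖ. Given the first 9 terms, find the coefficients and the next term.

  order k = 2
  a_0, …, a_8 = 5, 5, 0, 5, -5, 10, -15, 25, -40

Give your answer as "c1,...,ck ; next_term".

-1,1 ; 65

  a_2 = -1·5 + 1·5 = 0
  a_3 = -1·0 + 1·5 = 5
  a_4 = -1·5 + 1·0 = -5
  a_5 = -1·-5 + 1·5 = 10
  a_6 = -1·10 + 1·-5 = -15
  a_7 = -1·-15 + 1·10 = 25
  a_8 = -1·25 + 1·-15 = -40
  a_9 = -1·-40 + 1·25 = 65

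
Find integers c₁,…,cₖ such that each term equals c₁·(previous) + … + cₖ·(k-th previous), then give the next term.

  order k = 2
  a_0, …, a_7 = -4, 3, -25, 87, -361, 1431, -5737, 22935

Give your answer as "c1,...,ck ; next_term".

  a_2 = -3·3 + 4·-4 = -25
  a_3 = -3·-25 + 4·3 = 87
  a_4 = -3·87 + 4·-25 = -361
  a_5 = -3·-361 + 4·87 = 1431
  a_6 = -3·1431 + 4·-361 = -5737
  a_7 = -3·-5737 + 4·1431 = 22935
  a_8 = -3·22935 + 4·-5737 = -91753

-3,4 ; -91753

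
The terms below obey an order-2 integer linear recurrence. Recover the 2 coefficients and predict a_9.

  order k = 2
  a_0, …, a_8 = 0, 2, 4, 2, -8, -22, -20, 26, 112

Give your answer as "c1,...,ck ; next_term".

  a_2 = 2·2 + -3·0 = 4
  a_3 = 2·4 + -3·2 = 2
  a_4 = 2·2 + -3·4 = -8
  a_5 = 2·-8 + -3·2 = -22
  a_6 = 2·-22 + -3·-8 = -20
  a_7 = 2·-20 + -3·-22 = 26
  a_8 = 2·26 + -3·-20 = 112
  a_9 = 2·112 + -3·26 = 146

2,-3 ; 146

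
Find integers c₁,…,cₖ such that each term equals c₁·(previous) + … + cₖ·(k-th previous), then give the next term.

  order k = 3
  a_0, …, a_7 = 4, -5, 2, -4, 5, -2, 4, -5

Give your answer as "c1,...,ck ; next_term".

0,0,-1 ; 2

  a_3 = 0·2 + 0·-5 + -1·4 = -4
  a_4 = 0·-4 + 0·2 + -1·-5 = 5
  a_5 = 0·5 + 0·-4 + -1·2 = -2
  a_6 = 0·-2 + 0·5 + -1·-4 = 4
  a_7 = 0·4 + 0·-2 + -1·5 = -5
  a_8 = 0·-5 + 0·4 + -1·-2 = 2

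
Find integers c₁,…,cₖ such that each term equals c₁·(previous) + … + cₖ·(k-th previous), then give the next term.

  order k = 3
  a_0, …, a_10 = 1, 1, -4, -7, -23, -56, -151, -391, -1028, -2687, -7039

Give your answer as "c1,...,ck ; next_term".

  a_3 = 2·-4 + 2·1 + -1·1 = -7
  a_4 = 2·-7 + 2·-4 + -1·1 = -23
  a_5 = 2·-23 + 2·-7 + -1·-4 = -56
  a_6 = 2·-56 + 2·-23 + -1·-7 = -151
  a_7 = 2·-151 + 2·-56 + -1·-23 = -391
  a_8 = 2·-391 + 2·-151 + -1·-56 = -1028
  a_9 = 2·-1028 + 2·-391 + -1·-151 = -2687
  a_10 = 2·-2687 + 2·-1028 + -1·-391 = -7039
  a_11 = 2·-7039 + 2·-2687 + -1·-1028 = -18424

2,2,-1 ; -18424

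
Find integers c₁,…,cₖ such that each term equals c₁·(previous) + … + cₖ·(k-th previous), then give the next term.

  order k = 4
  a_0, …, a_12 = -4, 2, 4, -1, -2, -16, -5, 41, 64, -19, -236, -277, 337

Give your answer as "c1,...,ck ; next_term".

  a_4 = 0·-1 + -2·4 + -3·2 + -3·-4 = -2
  a_5 = 0·-2 + -2·-1 + -3·4 + -3·2 = -16
  a_6 = 0·-16 + -2·-2 + -3·-1 + -3·4 = -5
  a_7 = 0·-5 + -2·-16 + -3·-2 + -3·-1 = 41
  a_8 = 0·41 + -2·-5 + -3·-16 + -3·-2 = 64
  a_9 = 0·64 + -2·41 + -3·-5 + -3·-16 = -19
  a_10 = 0·-19 + -2·64 + -3·41 + -3·-5 = -236
  a_11 = 0·-236 + -2·-19 + -3·64 + -3·41 = -277
  a_12 = 0·-277 + -2·-236 + -3·-19 + -3·64 = 337
  a_13 = 0·337 + -2·-277 + -3·-236 + -3·-19 = 1319

0,-2,-3,-3 ; 1319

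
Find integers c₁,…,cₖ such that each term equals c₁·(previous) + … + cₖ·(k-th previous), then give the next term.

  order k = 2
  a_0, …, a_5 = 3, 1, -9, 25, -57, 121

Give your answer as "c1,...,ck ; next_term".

  a_2 = -3·1 + -2·3 = -9
  a_3 = -3·-9 + -2·1 = 25
  a_4 = -3·25 + -2·-9 = -57
  a_5 = -3·-57 + -2·25 = 121
  a_6 = -3·121 + -2·-57 = -249

-3,-2 ; -249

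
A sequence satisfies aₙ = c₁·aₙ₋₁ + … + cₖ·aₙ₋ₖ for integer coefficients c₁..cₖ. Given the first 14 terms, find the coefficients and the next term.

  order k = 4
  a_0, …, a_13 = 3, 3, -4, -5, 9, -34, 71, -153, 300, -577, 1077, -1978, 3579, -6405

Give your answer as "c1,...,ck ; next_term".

-2,1,2,-1 ; 11356

  a_4 = -2·-5 + 1·-4 + 2·3 + -1·3 = 9
  a_5 = -2·9 + 1·-5 + 2·-4 + -1·3 = -34
  a_6 = -2·-34 + 1·9 + 2·-5 + -1·-4 = 71
  a_7 = -2·71 + 1·-34 + 2·9 + -1·-5 = -153
  a_8 = -2·-153 + 1·71 + 2·-34 + -1·9 = 300
  a_9 = -2·300 + 1·-153 + 2·71 + -1·-34 = -577
  a_10 = -2·-577 + 1·300 + 2·-153 + -1·71 = 1077
  a_11 = -2·1077 + 1·-577 + 2·300 + -1·-153 = -1978
  a_12 = -2·-1978 + 1·1077 + 2·-577 + -1·300 = 3579
  a_13 = -2·3579 + 1·-1978 + 2·1077 + -1·-577 = -6405
  a_14 = -2·-6405 + 1·3579 + 2·-1978 + -1·1077 = 11356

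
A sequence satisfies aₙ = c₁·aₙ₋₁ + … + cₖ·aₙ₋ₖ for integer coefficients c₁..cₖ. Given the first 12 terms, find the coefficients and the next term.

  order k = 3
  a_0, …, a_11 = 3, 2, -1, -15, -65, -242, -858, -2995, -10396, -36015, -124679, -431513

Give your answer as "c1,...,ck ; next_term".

4,-1,-3 ; -1493328

  a_3 = 4·-1 + -1·2 + -3·3 = -15
  a_4 = 4·-15 + -1·-1 + -3·2 = -65
  a_5 = 4·-65 + -1·-15 + -3·-1 = -242
  a_6 = 4·-242 + -1·-65 + -3·-15 = -858
  a_7 = 4·-858 + -1·-242 + -3·-65 = -2995
  a_8 = 4·-2995 + -1·-858 + -3·-242 = -10396
  a_9 = 4·-10396 + -1·-2995 + -3·-858 = -36015
  a_10 = 4·-36015 + -1·-10396 + -3·-2995 = -124679
  a_11 = 4·-124679 + -1·-36015 + -3·-10396 = -431513
  a_12 = 4·-431513 + -1·-124679 + -3·-36015 = -1493328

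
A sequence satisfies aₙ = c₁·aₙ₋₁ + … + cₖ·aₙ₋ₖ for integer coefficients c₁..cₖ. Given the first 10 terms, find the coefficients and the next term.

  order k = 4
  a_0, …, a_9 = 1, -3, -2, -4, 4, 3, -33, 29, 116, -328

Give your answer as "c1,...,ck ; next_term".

-1,-4,3,1 ; -82

  a_4 = -1·-4 + -4·-2 + 3·-3 + 1·1 = 4
  a_5 = -1·4 + -4·-4 + 3·-2 + 1·-3 = 3
  a_6 = -1·3 + -4·4 + 3·-4 + 1·-2 = -33
  a_7 = -1·-33 + -4·3 + 3·4 + 1·-4 = 29
  a_8 = -1·29 + -4·-33 + 3·3 + 1·4 = 116
  a_9 = -1·116 + -4·29 + 3·-33 + 1·3 = -328
  a_10 = -1·-328 + -4·116 + 3·29 + 1·-33 = -82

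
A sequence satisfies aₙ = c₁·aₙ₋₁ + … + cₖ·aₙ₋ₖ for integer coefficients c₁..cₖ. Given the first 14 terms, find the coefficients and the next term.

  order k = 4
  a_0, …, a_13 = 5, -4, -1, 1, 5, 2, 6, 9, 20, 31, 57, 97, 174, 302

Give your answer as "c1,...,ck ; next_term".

  a_4 = 1·1 + 1·-1 + 0·-4 + 1·5 = 5
  a_5 = 1·5 + 1·1 + 0·-1 + 1·-4 = 2
  a_6 = 1·2 + 1·5 + 0·1 + 1·-1 = 6
  a_7 = 1·6 + 1·2 + 0·5 + 1·1 = 9
  a_8 = 1·9 + 1·6 + 0·2 + 1·5 = 20
  a_9 = 1·20 + 1·9 + 0·6 + 1·2 = 31
  a_10 = 1·31 + 1·20 + 0·9 + 1·6 = 57
  a_11 = 1·57 + 1·31 + 0·20 + 1·9 = 97
  a_12 = 1·97 + 1·57 + 0·31 + 1·20 = 174
  a_13 = 1·174 + 1·97 + 0·57 + 1·31 = 302
  a_14 = 1·302 + 1·174 + 0·97 + 1·57 = 533

1,1,0,1 ; 533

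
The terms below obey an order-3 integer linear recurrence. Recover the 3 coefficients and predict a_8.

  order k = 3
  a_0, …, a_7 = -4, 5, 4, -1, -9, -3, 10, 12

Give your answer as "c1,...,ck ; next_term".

  a_3 = 0·4 + -1·5 + -1·-4 = -1
  a_4 = 0·-1 + -1·4 + -1·5 = -9
  a_5 = 0·-9 + -1·-1 + -1·4 = -3
  a_6 = 0·-3 + -1·-9 + -1·-1 = 10
  a_7 = 0·10 + -1·-3 + -1·-9 = 12
  a_8 = 0·12 + -1·10 + -1·-3 = -7

0,-1,-1 ; -7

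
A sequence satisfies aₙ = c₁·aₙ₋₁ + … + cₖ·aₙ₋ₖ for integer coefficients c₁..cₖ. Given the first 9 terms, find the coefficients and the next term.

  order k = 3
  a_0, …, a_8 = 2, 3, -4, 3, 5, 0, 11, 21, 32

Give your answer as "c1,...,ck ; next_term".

  a_3 = 1·-4 + 1·3 + 2·2 = 3
  a_4 = 1·3 + 1·-4 + 2·3 = 5
  a_5 = 1·5 + 1·3 + 2·-4 = 0
  a_6 = 1·0 + 1·5 + 2·3 = 11
  a_7 = 1·11 + 1·0 + 2·5 = 21
  a_8 = 1·21 + 1·11 + 2·0 = 32
  a_9 = 1·32 + 1·21 + 2·11 = 75

1,1,2 ; 75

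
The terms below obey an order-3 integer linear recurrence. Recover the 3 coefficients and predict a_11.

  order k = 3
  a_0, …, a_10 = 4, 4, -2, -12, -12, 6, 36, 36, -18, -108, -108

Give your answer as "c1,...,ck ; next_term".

0,0,-3 ; 54

  a_3 = 0·-2 + 0·4 + -3·4 = -12
  a_4 = 0·-12 + 0·-2 + -3·4 = -12
  a_5 = 0·-12 + 0·-12 + -3·-2 = 6
  a_6 = 0·6 + 0·-12 + -3·-12 = 36
  a_7 = 0·36 + 0·6 + -3·-12 = 36
  a_8 = 0·36 + 0·36 + -3·6 = -18
  a_9 = 0·-18 + 0·36 + -3·36 = -108
  a_10 = 0·-108 + 0·-18 + -3·36 = -108
  a_11 = 0·-108 + 0·-108 + -3·-18 = 54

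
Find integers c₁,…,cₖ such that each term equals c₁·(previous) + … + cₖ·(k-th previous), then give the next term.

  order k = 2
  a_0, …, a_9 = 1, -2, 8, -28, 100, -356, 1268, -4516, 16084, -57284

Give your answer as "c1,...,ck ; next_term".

-3,2 ; 204020

  a_2 = -3·-2 + 2·1 = 8
  a_3 = -3·8 + 2·-2 = -28
  a_4 = -3·-28 + 2·8 = 100
  a_5 = -3·100 + 2·-28 = -356
  a_6 = -3·-356 + 2·100 = 1268
  a_7 = -3·1268 + 2·-356 = -4516
  a_8 = -3·-4516 + 2·1268 = 16084
  a_9 = -3·16084 + 2·-4516 = -57284
  a_10 = -3·-57284 + 2·16084 = 204020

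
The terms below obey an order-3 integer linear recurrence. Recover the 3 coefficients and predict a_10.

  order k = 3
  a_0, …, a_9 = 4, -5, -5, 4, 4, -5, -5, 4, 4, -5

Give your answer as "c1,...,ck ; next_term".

1,-1,1 ; -5

  a_3 = 1·-5 + -1·-5 + 1·4 = 4
  a_4 = 1·4 + -1·-5 + 1·-5 = 4
  a_5 = 1·4 + -1·4 + 1·-5 = -5
  a_6 = 1·-5 + -1·4 + 1·4 = -5
  a_7 = 1·-5 + -1·-5 + 1·4 = 4
  a_8 = 1·4 + -1·-5 + 1·-5 = 4
  a_9 = 1·4 + -1·4 + 1·-5 = -5
  a_10 = 1·-5 + -1·4 + 1·4 = -5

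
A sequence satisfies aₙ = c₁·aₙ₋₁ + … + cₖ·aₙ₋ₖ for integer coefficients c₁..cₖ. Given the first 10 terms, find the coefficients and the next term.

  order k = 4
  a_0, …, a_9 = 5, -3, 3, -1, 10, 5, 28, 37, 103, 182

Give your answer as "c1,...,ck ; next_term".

  a_4 = 1·-1 + 2·3 + 0·-3 + 1·5 = 10
  a_5 = 1·10 + 2·-1 + 0·3 + 1·-3 = 5
  a_6 = 1·5 + 2·10 + 0·-1 + 1·3 = 28
  a_7 = 1·28 + 2·5 + 0·10 + 1·-1 = 37
  a_8 = 1·37 + 2·28 + 0·5 + 1·10 = 103
  a_9 = 1·103 + 2·37 + 0·28 + 1·5 = 182
  a_10 = 1·182 + 2·103 + 0·37 + 1·28 = 416

1,2,0,1 ; 416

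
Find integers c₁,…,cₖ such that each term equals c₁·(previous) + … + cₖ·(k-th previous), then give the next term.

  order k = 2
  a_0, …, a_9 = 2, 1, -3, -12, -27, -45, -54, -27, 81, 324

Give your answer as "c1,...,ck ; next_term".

  a_2 = 3·1 + -3·2 = -3
  a_3 = 3·-3 + -3·1 = -12
  a_4 = 3·-12 + -3·-3 = -27
  a_5 = 3·-27 + -3·-12 = -45
  a_6 = 3·-45 + -3·-27 = -54
  a_7 = 3·-54 + -3·-45 = -27
  a_8 = 3·-27 + -3·-54 = 81
  a_9 = 3·81 + -3·-27 = 324
  a_10 = 3·324 + -3·81 = 729

3,-3 ; 729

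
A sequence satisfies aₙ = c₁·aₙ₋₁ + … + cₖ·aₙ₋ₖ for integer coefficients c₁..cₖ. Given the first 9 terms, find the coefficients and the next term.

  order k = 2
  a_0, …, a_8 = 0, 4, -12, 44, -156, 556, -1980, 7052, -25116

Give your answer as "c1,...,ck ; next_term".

  a_2 = -3·4 + 2·0 = -12
  a_3 = -3·-12 + 2·4 = 44
  a_4 = -3·44 + 2·-12 = -156
  a_5 = -3·-156 + 2·44 = 556
  a_6 = -3·556 + 2·-156 = -1980
  a_7 = -3·-1980 + 2·556 = 7052
  a_8 = -3·7052 + 2·-1980 = -25116
  a_9 = -3·-25116 + 2·7052 = 89452

-3,2 ; 89452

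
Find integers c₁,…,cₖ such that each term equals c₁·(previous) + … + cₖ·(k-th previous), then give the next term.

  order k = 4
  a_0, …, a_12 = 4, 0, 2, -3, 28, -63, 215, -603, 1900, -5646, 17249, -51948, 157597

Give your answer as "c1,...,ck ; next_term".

  a_4 = -2·-3 + 3·2 + 1·0 + 4·4 = 28
  a_5 = -2·28 + 3·-3 + 1·2 + 4·0 = -63
  a_6 = -2·-63 + 3·28 + 1·-3 + 4·2 = 215
  a_7 = -2·215 + 3·-63 + 1·28 + 4·-3 = -603
  a_8 = -2·-603 + 3·215 + 1·-63 + 4·28 = 1900
  a_9 = -2·1900 + 3·-603 + 1·215 + 4·-63 = -5646
  a_10 = -2·-5646 + 3·1900 + 1·-603 + 4·215 = 17249
  a_11 = -2·17249 + 3·-5646 + 1·1900 + 4·-603 = -51948
  a_12 = -2·-51948 + 3·17249 + 1·-5646 + 4·1900 = 157597
  a_13 = -2·157597 + 3·-51948 + 1·17249 + 4·-5646 = -476373

-2,3,1,4 ; -476373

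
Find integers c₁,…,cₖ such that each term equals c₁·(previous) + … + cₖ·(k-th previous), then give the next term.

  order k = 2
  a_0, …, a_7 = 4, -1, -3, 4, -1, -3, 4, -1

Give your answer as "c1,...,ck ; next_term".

-1,-1 ; -3

  a_2 = -1·-1 + -1·4 = -3
  a_3 = -1·-3 + -1·-1 = 4
  a_4 = -1·4 + -1·-3 = -1
  a_5 = -1·-1 + -1·4 = -3
  a_6 = -1·-3 + -1·-1 = 4
  a_7 = -1·4 + -1·-3 = -1
  a_8 = -1·-1 + -1·4 = -3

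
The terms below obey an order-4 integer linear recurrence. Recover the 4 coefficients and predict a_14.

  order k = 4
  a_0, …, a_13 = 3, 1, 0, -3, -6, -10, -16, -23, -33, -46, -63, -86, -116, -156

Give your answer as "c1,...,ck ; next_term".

1,1,0,-1 ; -209

  a_4 = 1·-3 + 1·0 + 0·1 + -1·3 = -6
  a_5 = 1·-6 + 1·-3 + 0·0 + -1·1 = -10
  a_6 = 1·-10 + 1·-6 + 0·-3 + -1·0 = -16
  a_7 = 1·-16 + 1·-10 + 0·-6 + -1·-3 = -23
  a_8 = 1·-23 + 1·-16 + 0·-10 + -1·-6 = -33
  a_9 = 1·-33 + 1·-23 + 0·-16 + -1·-10 = -46
  a_10 = 1·-46 + 1·-33 + 0·-23 + -1·-16 = -63
  a_11 = 1·-63 + 1·-46 + 0·-33 + -1·-23 = -86
  a_12 = 1·-86 + 1·-63 + 0·-46 + -1·-33 = -116
  a_13 = 1·-116 + 1·-86 + 0·-63 + -1·-46 = -156
  a_14 = 1·-156 + 1·-116 + 0·-86 + -1·-63 = -209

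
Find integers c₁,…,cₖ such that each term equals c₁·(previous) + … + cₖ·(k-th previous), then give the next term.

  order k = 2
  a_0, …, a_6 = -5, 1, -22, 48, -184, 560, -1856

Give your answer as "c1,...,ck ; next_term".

  a_2 = -2·1 + 4·-5 = -22
  a_3 = -2·-22 + 4·1 = 48
  a_4 = -2·48 + 4·-22 = -184
  a_5 = -2·-184 + 4·48 = 560
  a_6 = -2·560 + 4·-184 = -1856
  a_7 = -2·-1856 + 4·560 = 5952

-2,4 ; 5952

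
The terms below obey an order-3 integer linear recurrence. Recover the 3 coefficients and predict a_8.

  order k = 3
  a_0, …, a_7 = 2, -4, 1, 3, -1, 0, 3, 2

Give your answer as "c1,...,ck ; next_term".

1,0,1 ; 2

  a_3 = 1·1 + 0·-4 + 1·2 = 3
  a_4 = 1·3 + 0·1 + 1·-4 = -1
  a_5 = 1·-1 + 0·3 + 1·1 = 0
  a_6 = 1·0 + 0·-1 + 1·3 = 3
  a_7 = 1·3 + 0·0 + 1·-1 = 2
  a_8 = 1·2 + 0·3 + 1·0 = 2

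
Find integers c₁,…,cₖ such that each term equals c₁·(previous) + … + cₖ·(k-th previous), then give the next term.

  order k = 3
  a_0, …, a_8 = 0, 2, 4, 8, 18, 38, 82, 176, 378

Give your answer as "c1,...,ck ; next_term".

  a_3 = 1·4 + 2·2 + 1·0 = 8
  a_4 = 1·8 + 2·4 + 1·2 = 18
  a_5 = 1·18 + 2·8 + 1·4 = 38
  a_6 = 1·38 + 2·18 + 1·8 = 82
  a_7 = 1·82 + 2·38 + 1·18 = 176
  a_8 = 1·176 + 2·82 + 1·38 = 378
  a_9 = 1·378 + 2·176 + 1·82 = 812

1,2,1 ; 812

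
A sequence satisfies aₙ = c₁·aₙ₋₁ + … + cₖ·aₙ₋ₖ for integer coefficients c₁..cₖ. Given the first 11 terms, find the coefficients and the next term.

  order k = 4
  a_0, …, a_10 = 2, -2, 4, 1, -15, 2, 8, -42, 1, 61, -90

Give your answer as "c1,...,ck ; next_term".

  a_4 = 1·1 + -1·4 + 3·-2 + -3·2 = -15
  a_5 = 1·-15 + -1·1 + 3·4 + -3·-2 = 2
  a_6 = 1·2 + -1·-15 + 3·1 + -3·4 = 8
  a_7 = 1·8 + -1·2 + 3·-15 + -3·1 = -42
  a_8 = 1·-42 + -1·8 + 3·2 + -3·-15 = 1
  a_9 = 1·1 + -1·-42 + 3·8 + -3·2 = 61
  a_10 = 1·61 + -1·1 + 3·-42 + -3·8 = -90
  a_11 = 1·-90 + -1·61 + 3·1 + -3·-42 = -22

1,-1,3,-3 ; -22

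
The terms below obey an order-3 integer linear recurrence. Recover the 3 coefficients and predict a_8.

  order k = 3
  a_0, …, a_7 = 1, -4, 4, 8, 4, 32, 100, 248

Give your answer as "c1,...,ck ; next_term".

  a_3 = 2·4 + 1·-4 + 4·1 = 8
  a_4 = 2·8 + 1·4 + 4·-4 = 4
  a_5 = 2·4 + 1·8 + 4·4 = 32
  a_6 = 2·32 + 1·4 + 4·8 = 100
  a_7 = 2·100 + 1·32 + 4·4 = 248
  a_8 = 2·248 + 1·100 + 4·32 = 724

2,1,4 ; 724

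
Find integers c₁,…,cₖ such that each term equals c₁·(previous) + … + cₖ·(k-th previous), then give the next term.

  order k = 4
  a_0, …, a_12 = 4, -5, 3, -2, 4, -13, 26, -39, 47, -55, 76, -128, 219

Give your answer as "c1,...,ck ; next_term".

-2,-1,1,2 ; -344

  a_4 = -2·-2 + -1·3 + 1·-5 + 2·4 = 4
  a_5 = -2·4 + -1·-2 + 1·3 + 2·-5 = -13
  a_6 = -2·-13 + -1·4 + 1·-2 + 2·3 = 26
  a_7 = -2·26 + -1·-13 + 1·4 + 2·-2 = -39
  a_8 = -2·-39 + -1·26 + 1·-13 + 2·4 = 47
  a_9 = -2·47 + -1·-39 + 1·26 + 2·-13 = -55
  a_10 = -2·-55 + -1·47 + 1·-39 + 2·26 = 76
  a_11 = -2·76 + -1·-55 + 1·47 + 2·-39 = -128
  a_12 = -2·-128 + -1·76 + 1·-55 + 2·47 = 219
  a_13 = -2·219 + -1·-128 + 1·76 + 2·-55 = -344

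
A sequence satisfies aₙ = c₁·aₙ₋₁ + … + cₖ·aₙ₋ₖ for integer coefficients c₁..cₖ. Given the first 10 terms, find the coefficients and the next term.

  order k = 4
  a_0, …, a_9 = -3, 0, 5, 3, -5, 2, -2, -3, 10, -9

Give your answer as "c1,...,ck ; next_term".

-1,-1,0,-1 ; 1

  a_4 = -1·3 + -1·5 + 0·0 + -1·-3 = -5
  a_5 = -1·-5 + -1·3 + 0·5 + -1·0 = 2
  a_6 = -1·2 + -1·-5 + 0·3 + -1·5 = -2
  a_7 = -1·-2 + -1·2 + 0·-5 + -1·3 = -3
  a_8 = -1·-3 + -1·-2 + 0·2 + -1·-5 = 10
  a_9 = -1·10 + -1·-3 + 0·-2 + -1·2 = -9
  a_10 = -1·-9 + -1·10 + 0·-3 + -1·-2 = 1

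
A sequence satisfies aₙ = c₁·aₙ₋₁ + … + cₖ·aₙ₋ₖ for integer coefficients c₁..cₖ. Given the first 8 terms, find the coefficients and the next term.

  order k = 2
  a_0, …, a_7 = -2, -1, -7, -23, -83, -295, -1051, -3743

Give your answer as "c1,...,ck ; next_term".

  a_2 = 3·-1 + 2·-2 = -7
  a_3 = 3·-7 + 2·-1 = -23
  a_4 = 3·-23 + 2·-7 = -83
  a_5 = 3·-83 + 2·-23 = -295
  a_6 = 3·-295 + 2·-83 = -1051
  a_7 = 3·-1051 + 2·-295 = -3743
  a_8 = 3·-3743 + 2·-1051 = -13331

3,2 ; -13331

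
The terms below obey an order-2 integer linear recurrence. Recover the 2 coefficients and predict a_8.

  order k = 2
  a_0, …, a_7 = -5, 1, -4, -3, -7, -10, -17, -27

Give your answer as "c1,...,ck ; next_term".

1,1 ; -44

  a_2 = 1·1 + 1·-5 = -4
  a_3 = 1·-4 + 1·1 = -3
  a_4 = 1·-3 + 1·-4 = -7
  a_5 = 1·-7 + 1·-3 = -10
  a_6 = 1·-10 + 1·-7 = -17
  a_7 = 1·-17 + 1·-10 = -27
  a_8 = 1·-27 + 1·-17 = -44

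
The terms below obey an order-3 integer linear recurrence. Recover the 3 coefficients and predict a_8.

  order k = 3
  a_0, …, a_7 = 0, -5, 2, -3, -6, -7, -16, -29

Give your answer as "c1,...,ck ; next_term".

1,1,1 ; -52

  a_3 = 1·2 + 1·-5 + 1·0 = -3
  a_4 = 1·-3 + 1·2 + 1·-5 = -6
  a_5 = 1·-6 + 1·-3 + 1·2 = -7
  a_6 = 1·-7 + 1·-6 + 1·-3 = -16
  a_7 = 1·-16 + 1·-7 + 1·-6 = -29
  a_8 = 1·-29 + 1·-16 + 1·-7 = -52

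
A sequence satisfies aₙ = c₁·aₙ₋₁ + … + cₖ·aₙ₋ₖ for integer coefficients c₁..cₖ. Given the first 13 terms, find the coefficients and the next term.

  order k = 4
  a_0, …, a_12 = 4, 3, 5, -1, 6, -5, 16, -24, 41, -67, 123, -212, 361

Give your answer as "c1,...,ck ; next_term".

-1,0,-1,2 ; -618

  a_4 = -1·-1 + 0·5 + -1·3 + 2·4 = 6
  a_5 = -1·6 + 0·-1 + -1·5 + 2·3 = -5
  a_6 = -1·-5 + 0·6 + -1·-1 + 2·5 = 16
  a_7 = -1·16 + 0·-5 + -1·6 + 2·-1 = -24
  a_8 = -1·-24 + 0·16 + -1·-5 + 2·6 = 41
  a_9 = -1·41 + 0·-24 + -1·16 + 2·-5 = -67
  a_10 = -1·-67 + 0·41 + -1·-24 + 2·16 = 123
  a_11 = -1·123 + 0·-67 + -1·41 + 2·-24 = -212
  a_12 = -1·-212 + 0·123 + -1·-67 + 2·41 = 361
  a_13 = -1·361 + 0·-212 + -1·123 + 2·-67 = -618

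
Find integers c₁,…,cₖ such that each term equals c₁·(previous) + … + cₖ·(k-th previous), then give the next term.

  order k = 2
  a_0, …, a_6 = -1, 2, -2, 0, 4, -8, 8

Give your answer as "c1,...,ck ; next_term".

  a_2 = -2·2 + -2·-1 = -2
  a_3 = -2·-2 + -2·2 = 0
  a_4 = -2·0 + -2·-2 = 4
  a_5 = -2·4 + -2·0 = -8
  a_6 = -2·-8 + -2·4 = 8
  a_7 = -2·8 + -2·-8 = 0

-2,-2 ; 0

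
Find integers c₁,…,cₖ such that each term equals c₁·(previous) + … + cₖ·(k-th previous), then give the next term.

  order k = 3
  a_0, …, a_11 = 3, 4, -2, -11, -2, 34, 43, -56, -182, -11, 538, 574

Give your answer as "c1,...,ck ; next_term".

  a_3 = 2·-2 + -4·4 + 3·3 = -11
  a_4 = 2·-11 + -4·-2 + 3·4 = -2
  a_5 = 2·-2 + -4·-11 + 3·-2 = 34
  a_6 = 2·34 + -4·-2 + 3·-11 = 43
  a_7 = 2·43 + -4·34 + 3·-2 = -56
  a_8 = 2·-56 + -4·43 + 3·34 = -182
  a_9 = 2·-182 + -4·-56 + 3·43 = -11
  a_10 = 2·-11 + -4·-182 + 3·-56 = 538
  a_11 = 2·538 + -4·-11 + 3·-182 = 574
  a_12 = 2·574 + -4·538 + 3·-11 = -1037

2,-4,3 ; -1037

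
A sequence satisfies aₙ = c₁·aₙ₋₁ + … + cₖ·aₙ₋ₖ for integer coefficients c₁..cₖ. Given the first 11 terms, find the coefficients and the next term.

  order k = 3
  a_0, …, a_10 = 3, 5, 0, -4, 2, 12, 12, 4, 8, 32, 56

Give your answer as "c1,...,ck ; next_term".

  a_3 = 2·0 + -2·5 + 2·3 = -4
  a_4 = 2·-4 + -2·0 + 2·5 = 2
  a_5 = 2·2 + -2·-4 + 2·0 = 12
  a_6 = 2·12 + -2·2 + 2·-4 = 12
  a_7 = 2·12 + -2·12 + 2·2 = 4
  a_8 = 2·4 + -2·12 + 2·12 = 8
  a_9 = 2·8 + -2·4 + 2·12 = 32
  a_10 = 2·32 + -2·8 + 2·4 = 56
  a_11 = 2·56 + -2·32 + 2·8 = 64

2,-2,2 ; 64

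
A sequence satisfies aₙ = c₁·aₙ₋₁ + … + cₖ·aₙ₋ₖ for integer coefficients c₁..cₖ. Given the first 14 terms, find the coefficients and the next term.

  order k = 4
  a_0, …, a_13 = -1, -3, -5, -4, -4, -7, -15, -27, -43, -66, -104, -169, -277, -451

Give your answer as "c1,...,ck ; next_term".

  a_4 = 2·-4 + -1·-5 + 0·-3 + 1·-1 = -4
  a_5 = 2·-4 + -1·-4 + 0·-5 + 1·-3 = -7
  a_6 = 2·-7 + -1·-4 + 0·-4 + 1·-5 = -15
  a_7 = 2·-15 + -1·-7 + 0·-4 + 1·-4 = -27
  a_8 = 2·-27 + -1·-15 + 0·-7 + 1·-4 = -43
  a_9 = 2·-43 + -1·-27 + 0·-15 + 1·-7 = -66
  a_10 = 2·-66 + -1·-43 + 0·-27 + 1·-15 = -104
  a_11 = 2·-104 + -1·-66 + 0·-43 + 1·-27 = -169
  a_12 = 2·-169 + -1·-104 + 0·-66 + 1·-43 = -277
  a_13 = 2·-277 + -1·-169 + 0·-104 + 1·-66 = -451
  a_14 = 2·-451 + -1·-277 + 0·-169 + 1·-104 = -729

2,-1,0,1 ; -729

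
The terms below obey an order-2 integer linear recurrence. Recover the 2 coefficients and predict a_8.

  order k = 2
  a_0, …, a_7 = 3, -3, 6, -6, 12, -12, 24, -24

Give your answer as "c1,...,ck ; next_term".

0,2 ; 48

  a_2 = 0·-3 + 2·3 = 6
  a_3 = 0·6 + 2·-3 = -6
  a_4 = 0·-6 + 2·6 = 12
  a_5 = 0·12 + 2·-6 = -12
  a_6 = 0·-12 + 2·12 = 24
  a_7 = 0·24 + 2·-12 = -24
  a_8 = 0·-24 + 2·24 = 48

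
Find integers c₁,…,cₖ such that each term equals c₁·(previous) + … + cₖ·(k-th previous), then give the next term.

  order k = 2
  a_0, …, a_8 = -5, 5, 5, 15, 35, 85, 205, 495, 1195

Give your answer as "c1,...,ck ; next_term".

2,1 ; 2885

  a_2 = 2·5 + 1·-5 = 5
  a_3 = 2·5 + 1·5 = 15
  a_4 = 2·15 + 1·5 = 35
  a_5 = 2·35 + 1·15 = 85
  a_6 = 2·85 + 1·35 = 205
  a_7 = 2·205 + 1·85 = 495
  a_8 = 2·495 + 1·205 = 1195
  a_9 = 2·1195 + 1·495 = 2885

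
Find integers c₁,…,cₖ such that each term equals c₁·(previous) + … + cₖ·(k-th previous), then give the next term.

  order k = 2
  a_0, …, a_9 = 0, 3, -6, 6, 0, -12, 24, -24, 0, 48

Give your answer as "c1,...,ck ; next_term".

-2,-2 ; -96

  a_2 = -2·3 + -2·0 = -6
  a_3 = -2·-6 + -2·3 = 6
  a_4 = -2·6 + -2·-6 = 0
  a_5 = -2·0 + -2·6 = -12
  a_6 = -2·-12 + -2·0 = 24
  a_7 = -2·24 + -2·-12 = -24
  a_8 = -2·-24 + -2·24 = 0
  a_9 = -2·0 + -2·-24 = 48
  a_10 = -2·48 + -2·0 = -96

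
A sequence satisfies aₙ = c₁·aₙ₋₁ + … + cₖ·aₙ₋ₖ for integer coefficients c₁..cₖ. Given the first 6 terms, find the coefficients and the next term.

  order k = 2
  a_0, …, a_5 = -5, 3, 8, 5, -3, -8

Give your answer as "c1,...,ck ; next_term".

  a_2 = 1·3 + -1·-5 = 8
  a_3 = 1·8 + -1·3 = 5
  a_4 = 1·5 + -1·8 = -3
  a_5 = 1·-3 + -1·5 = -8
  a_6 = 1·-8 + -1·-3 = -5

1,-1 ; -5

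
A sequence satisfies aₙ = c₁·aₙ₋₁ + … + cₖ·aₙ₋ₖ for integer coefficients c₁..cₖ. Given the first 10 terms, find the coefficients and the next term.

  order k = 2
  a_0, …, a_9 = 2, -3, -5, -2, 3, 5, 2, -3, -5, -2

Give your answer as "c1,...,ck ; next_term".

  a_2 = 1·-3 + -1·2 = -5
  a_3 = 1·-5 + -1·-3 = -2
  a_4 = 1·-2 + -1·-5 = 3
  a_5 = 1·3 + -1·-2 = 5
  a_6 = 1·5 + -1·3 = 2
  a_7 = 1·2 + -1·5 = -3
  a_8 = 1·-3 + -1·2 = -5
  a_9 = 1·-5 + -1·-3 = -2
  a_10 = 1·-2 + -1·-5 = 3

1,-1 ; 3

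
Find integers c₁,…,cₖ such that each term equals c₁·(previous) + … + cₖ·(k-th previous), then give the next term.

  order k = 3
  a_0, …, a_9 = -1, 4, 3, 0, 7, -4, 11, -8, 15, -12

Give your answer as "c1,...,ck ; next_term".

  a_3 = -1·3 + 1·4 + 1·-1 = 0
  a_4 = -1·0 + 1·3 + 1·4 = 7
  a_5 = -1·7 + 1·0 + 1·3 = -4
  a_6 = -1·-4 + 1·7 + 1·0 = 11
  a_7 = -1·11 + 1·-4 + 1·7 = -8
  a_8 = -1·-8 + 1·11 + 1·-4 = 15
  a_9 = -1·15 + 1·-8 + 1·11 = -12
  a_10 = -1·-12 + 1·15 + 1·-8 = 19

-1,1,1 ; 19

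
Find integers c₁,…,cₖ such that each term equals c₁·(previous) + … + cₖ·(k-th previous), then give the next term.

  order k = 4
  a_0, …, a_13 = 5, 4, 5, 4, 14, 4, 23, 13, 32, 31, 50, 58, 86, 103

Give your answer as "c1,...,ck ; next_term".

  a_4 = -1·4 + 1·5 + 2·4 + 1·5 = 14
  a_5 = -1·14 + 1·4 + 2·5 + 1·4 = 4
  a_6 = -1·4 + 1·14 + 2·4 + 1·5 = 23
  a_7 = -1·23 + 1·4 + 2·14 + 1·4 = 13
  a_8 = -1·13 + 1·23 + 2·4 + 1·14 = 32
  a_9 = -1·32 + 1·13 + 2·23 + 1·4 = 31
  a_10 = -1·31 + 1·32 + 2·13 + 1·23 = 50
  a_11 = -1·50 + 1·31 + 2·32 + 1·13 = 58
  a_12 = -1·58 + 1·50 + 2·31 + 1·32 = 86
  a_13 = -1·86 + 1·58 + 2·50 + 1·31 = 103
  a_14 = -1·103 + 1·86 + 2·58 + 1·50 = 149

-1,1,2,1 ; 149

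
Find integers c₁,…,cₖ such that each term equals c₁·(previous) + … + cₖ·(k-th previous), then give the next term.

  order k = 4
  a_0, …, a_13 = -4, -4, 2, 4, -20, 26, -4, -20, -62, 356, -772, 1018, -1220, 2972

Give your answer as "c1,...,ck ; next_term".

-3,-4,-3,3 ; -9406

  a_4 = -3·4 + -4·2 + -3·-4 + 3·-4 = -20
  a_5 = -3·-20 + -4·4 + -3·2 + 3·-4 = 26
  a_6 = -3·26 + -4·-20 + -3·4 + 3·2 = -4
  a_7 = -3·-4 + -4·26 + -3·-20 + 3·4 = -20
  a_8 = -3·-20 + -4·-4 + -3·26 + 3·-20 = -62
  a_9 = -3·-62 + -4·-20 + -3·-4 + 3·26 = 356
  a_10 = -3·356 + -4·-62 + -3·-20 + 3·-4 = -772
  a_11 = -3·-772 + -4·356 + -3·-62 + 3·-20 = 1018
  a_12 = -3·1018 + -4·-772 + -3·356 + 3·-62 = -1220
  a_13 = -3·-1220 + -4·1018 + -3·-772 + 3·356 = 2972
  a_14 = -3·2972 + -4·-1220 + -3·1018 + 3·-772 = -9406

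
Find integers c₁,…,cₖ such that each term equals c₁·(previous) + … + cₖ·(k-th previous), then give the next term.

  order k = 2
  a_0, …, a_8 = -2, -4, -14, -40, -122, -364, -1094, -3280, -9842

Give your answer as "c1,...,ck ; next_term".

2,3 ; -29524

  a_2 = 2·-4 + 3·-2 = -14
  a_3 = 2·-14 + 3·-4 = -40
  a_4 = 2·-40 + 3·-14 = -122
  a_5 = 2·-122 + 3·-40 = -364
  a_6 = 2·-364 + 3·-122 = -1094
  a_7 = 2·-1094 + 3·-364 = -3280
  a_8 = 2·-3280 + 3·-1094 = -9842
  a_9 = 2·-9842 + 3·-3280 = -29524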